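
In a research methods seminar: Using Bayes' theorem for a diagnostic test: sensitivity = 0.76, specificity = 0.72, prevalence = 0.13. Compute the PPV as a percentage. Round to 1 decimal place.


PPV = (sens * prev) / (sens * prev + (1-spec) * (1-prev))
Numerator = 0.76 * 0.13 = 0.0988
P(positive and no disease) = (1 - spec) * (1 - prev) = (1 - 0.72) * (1 - 0.13) = 0.2436
Denominator = 0.0988 + 0.2436 = 0.3424
PPV = 0.0988 / 0.3424 = 0.288551
As percentage = 28.9


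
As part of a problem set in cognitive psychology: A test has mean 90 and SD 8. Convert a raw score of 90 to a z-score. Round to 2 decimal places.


z = (X - mu) / sigma
= (90 - 90) / 8
= 0 / 8
= 0.00


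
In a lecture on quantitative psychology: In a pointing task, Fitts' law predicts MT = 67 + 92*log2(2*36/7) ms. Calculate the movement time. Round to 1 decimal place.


MT = 67 + 92 * log2(2*36/7)
2D/W = 10.285714
log2(10.285714) = 3.3626
MT = 67 + 92 * 3.3626
= 376.4 ms


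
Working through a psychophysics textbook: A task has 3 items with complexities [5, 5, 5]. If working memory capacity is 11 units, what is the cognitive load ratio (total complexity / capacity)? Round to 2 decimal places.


Total complexity = 5 + 5 + 5 = 15
Load = total / capacity = 15 / 11
= 1.36


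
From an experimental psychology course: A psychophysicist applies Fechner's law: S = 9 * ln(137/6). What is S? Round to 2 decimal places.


S = 9 * ln(137/6)
I/I0 = 22.833333
ln(22.833333) = 3.1282
S = 9 * 3.1282
= 28.15


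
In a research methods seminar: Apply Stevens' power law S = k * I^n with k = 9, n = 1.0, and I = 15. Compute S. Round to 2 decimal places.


S = 9 * 15^1.0
15^1.0 = 15.0
S = 9 * 15.0
= 135.00


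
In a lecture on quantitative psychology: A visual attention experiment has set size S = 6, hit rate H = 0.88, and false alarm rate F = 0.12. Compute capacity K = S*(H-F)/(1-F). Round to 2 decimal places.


K = S * (H - F) / (1 - F)
H - F = 0.76
1 - F = 0.88
K = 6 * 0.76 / 0.88
= 5.18


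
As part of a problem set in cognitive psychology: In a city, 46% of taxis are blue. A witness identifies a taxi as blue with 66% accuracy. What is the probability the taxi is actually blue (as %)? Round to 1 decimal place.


P(blue | says blue) = P(says blue | blue)*P(blue) / [P(says blue | blue)*P(blue) + P(says blue | not blue)*P(not blue)]
Numerator = 0.66 * 0.46 = 0.3036
False identification = 0.34 * 0.54 = 0.1836
P = 0.3036 / (0.3036 + 0.1836)
= 0.3036 / 0.4872
As percentage = 62.3


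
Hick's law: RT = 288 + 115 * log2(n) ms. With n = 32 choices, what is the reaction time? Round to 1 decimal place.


RT = 288 + 115 * log2(32)
log2(32) = 5.0
RT = 288 + 115 * 5.0
= 288 + 575.0
= 863.0 ms


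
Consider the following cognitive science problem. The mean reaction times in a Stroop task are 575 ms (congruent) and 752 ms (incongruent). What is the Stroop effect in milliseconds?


Stroop effect = RT(incongruent) - RT(congruent)
= 752 - 575
= 177 ms


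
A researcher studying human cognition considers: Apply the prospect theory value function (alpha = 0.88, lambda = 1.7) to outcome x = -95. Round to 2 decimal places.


Since x = -95 < 0, use v(x) = -lambda*(-x)^alpha
(-x) = 95
95^0.88 = 55.0043
v(-95) = -1.7 * 55.0043
= -93.51


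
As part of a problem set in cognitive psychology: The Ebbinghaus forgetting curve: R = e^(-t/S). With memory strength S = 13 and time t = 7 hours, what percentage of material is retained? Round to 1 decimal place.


R = e^(-t/S)
-t/S = -7/13 = -0.538462
R = e^(-0.538462) = 0.583645
Percentage = 0.583645 * 100
= 58.4


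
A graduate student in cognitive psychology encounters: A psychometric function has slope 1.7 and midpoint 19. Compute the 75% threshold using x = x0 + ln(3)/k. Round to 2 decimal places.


At P = 0.75: 0.75 = 1/(1 + e^(-k*(x-x0)))
Solving: e^(-k*(x-x0)) = 1/3
x = x0 + ln(3)/k
ln(3) = 1.0986
x = 19 + 1.0986/1.7
= 19 + 0.6462
= 19.65


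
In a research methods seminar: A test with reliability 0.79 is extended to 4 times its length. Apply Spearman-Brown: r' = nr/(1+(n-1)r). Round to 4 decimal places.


r_new = n*r / (1 + (n-1)*r)
Numerator = 4 * 0.79 = 3.16
Denominator = 1 + 3 * 0.79 = 3.37
r_new = 3.16 / 3.37
= 0.9377


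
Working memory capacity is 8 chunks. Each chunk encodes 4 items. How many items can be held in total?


Total items = chunks * items_per_chunk
= 8 * 4
= 32


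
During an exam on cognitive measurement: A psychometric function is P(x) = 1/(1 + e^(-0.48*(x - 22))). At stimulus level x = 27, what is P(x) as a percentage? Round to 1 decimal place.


P(x) = 1/(1 + e^(-0.48*(27 - 22)))
Exponent = -0.48 * 5 = -2.4
e^(-2.4) = 0.090718
P = 1/(1 + 0.090718) = 0.916827
Percentage = 91.7


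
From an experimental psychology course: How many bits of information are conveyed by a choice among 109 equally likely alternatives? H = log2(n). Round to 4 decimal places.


H = log2(n)
H = log2(109)
= 6.7682


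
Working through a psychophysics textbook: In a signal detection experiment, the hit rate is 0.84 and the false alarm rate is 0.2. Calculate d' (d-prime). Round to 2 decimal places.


d' = z(HR) - z(FAR)
z(0.84) = 0.9945
z(0.2) = -0.8416
d' = 0.9945 - -0.8416
= 1.84


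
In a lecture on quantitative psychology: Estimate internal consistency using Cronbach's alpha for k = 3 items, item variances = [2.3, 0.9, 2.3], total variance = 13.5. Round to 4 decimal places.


alpha = (k/(k-1)) * (1 - sum(s_i^2)/s_total^2)
sum(item variances) = 5.5
k/(k-1) = 3/2 = 1.5
1 - 5.5/13.5 = 1 - 0.407407 = 0.592593
alpha = 1.5 * 0.592593
= 0.8889


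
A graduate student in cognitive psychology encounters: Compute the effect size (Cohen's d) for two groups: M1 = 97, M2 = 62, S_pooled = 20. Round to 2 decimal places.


Cohen's d = (M1 - M2) / S_pooled
= (97 - 62) / 20
= 35 / 20
= 1.75


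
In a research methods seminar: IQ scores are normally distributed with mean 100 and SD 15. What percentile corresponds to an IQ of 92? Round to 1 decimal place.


z = (IQ - mean) / SD
z = (92 - 100) / 15 = -0.5333
Percentile = Phi(-0.5333) * 100
Phi(-0.5333) = 0.296913
= 29.7


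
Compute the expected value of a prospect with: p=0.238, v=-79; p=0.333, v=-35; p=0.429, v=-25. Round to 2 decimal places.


EU = sum(p_i * v_i)
0.238 * -79 = -18.802
0.333 * -35 = -11.655
0.429 * -25 = -10.725
EU = -18.802 + -11.655 + -10.725
= -41.18


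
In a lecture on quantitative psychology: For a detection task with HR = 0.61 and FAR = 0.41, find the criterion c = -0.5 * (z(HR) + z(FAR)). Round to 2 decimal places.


c = -0.5 * (z(HR) + z(FAR))
z(0.61) = 0.2793
z(0.41) = -0.2275
c = -0.5 * (0.2793 + -0.2275)
= -0.5 * 0.0518
= -0.03


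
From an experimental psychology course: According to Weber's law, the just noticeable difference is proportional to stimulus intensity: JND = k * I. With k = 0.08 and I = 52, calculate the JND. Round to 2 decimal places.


JND = k * I
JND = 0.08 * 52
= 4.16


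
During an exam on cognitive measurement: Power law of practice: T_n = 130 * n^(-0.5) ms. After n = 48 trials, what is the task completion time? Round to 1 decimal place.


T_n = 130 * 48^(-0.5)
48^(-0.5) = 0.144338
T_n = 130 * 0.144338
= 18.8 ms


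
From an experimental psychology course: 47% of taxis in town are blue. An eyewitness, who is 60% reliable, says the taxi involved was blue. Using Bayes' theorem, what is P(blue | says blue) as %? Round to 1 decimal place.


P(blue | says blue) = P(says blue | blue)*P(blue) / [P(says blue | blue)*P(blue) + P(says blue | not blue)*P(not blue)]
Numerator = 0.6 * 0.47 = 0.282
False identification = 0.4 * 0.53 = 0.212
P = 0.282 / (0.282 + 0.212)
= 0.282 / 0.494
As percentage = 57.1


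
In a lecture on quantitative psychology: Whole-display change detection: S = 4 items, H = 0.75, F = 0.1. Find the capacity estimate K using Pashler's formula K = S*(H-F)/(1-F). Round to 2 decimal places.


K = S * (H - F) / (1 - F)
H - F = 0.65
1 - F = 0.9
K = 4 * 0.65 / 0.9
= 2.89


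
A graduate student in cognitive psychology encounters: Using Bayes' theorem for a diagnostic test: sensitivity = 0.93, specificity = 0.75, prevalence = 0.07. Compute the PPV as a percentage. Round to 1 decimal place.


PPV = (sens * prev) / (sens * prev + (1-spec) * (1-prev))
Numerator = 0.93 * 0.07 = 0.0651
P(positive and no disease) = (1 - spec) * (1 - prev) = (1 - 0.75) * (1 - 0.07) = 0.2325
Denominator = 0.0651 + 0.2325 = 0.2976
PPV = 0.0651 / 0.2976 = 0.21875
As percentage = 21.9


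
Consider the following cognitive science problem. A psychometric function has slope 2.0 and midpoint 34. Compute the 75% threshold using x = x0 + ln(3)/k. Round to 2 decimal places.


At P = 0.75: 0.75 = 1/(1 + e^(-k*(x-x0)))
Solving: e^(-k*(x-x0)) = 1/3
x = x0 + ln(3)/k
ln(3) = 1.0986
x = 34 + 1.0986/2.0
= 34 + 0.5493
= 34.55


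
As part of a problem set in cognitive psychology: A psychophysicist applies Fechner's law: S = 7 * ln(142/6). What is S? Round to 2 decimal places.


S = 7 * ln(142/6)
I/I0 = 23.666667
ln(23.666667) = 3.1641
S = 7 * 3.1641
= 22.15


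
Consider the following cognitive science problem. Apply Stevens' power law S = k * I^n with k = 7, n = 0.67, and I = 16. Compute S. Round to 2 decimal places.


S = 7 * 16^0.67
16^0.67 = 6.4086
S = 7 * 6.4086
= 44.86


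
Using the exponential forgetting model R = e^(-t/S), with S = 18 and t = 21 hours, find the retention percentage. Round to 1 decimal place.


R = e^(-t/S)
-t/S = -21/18 = -1.166667
R = e^(-1.166667) = 0.311403
Percentage = 0.311403 * 100
= 31.1


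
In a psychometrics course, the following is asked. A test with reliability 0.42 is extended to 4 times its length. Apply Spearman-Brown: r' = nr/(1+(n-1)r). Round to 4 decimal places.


r_new = n*r / (1 + (n-1)*r)
Numerator = 4 * 0.42 = 1.68
Denominator = 1 + 3 * 0.42 = 2.26
r_new = 1.68 / 2.26
= 0.7434


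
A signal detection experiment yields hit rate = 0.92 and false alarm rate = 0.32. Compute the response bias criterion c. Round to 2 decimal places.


c = -0.5 * (z(HR) + z(FAR))
z(0.92) = 1.4051
z(0.32) = -0.4677
c = -0.5 * (1.4051 + -0.4677)
= -0.5 * 0.9374
= -0.47


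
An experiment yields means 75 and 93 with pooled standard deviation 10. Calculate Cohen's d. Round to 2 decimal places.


Cohen's d = (M1 - M2) / S_pooled
= (75 - 93) / 10
= -18 / 10
= -1.80


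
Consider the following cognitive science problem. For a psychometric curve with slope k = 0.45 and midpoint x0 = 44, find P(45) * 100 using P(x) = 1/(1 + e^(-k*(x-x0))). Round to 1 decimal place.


P(x) = 1/(1 + e^(-0.45*(45 - 44)))
Exponent = -0.45 * 1 = -0.45
e^(-0.45) = 0.637628
P = 1/(1 + 0.637628) = 0.610639
Percentage = 61.1


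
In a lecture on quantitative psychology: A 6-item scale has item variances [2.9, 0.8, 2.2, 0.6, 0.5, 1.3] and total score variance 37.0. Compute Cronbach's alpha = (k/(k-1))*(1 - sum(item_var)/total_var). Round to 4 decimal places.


alpha = (k/(k-1)) * (1 - sum(s_i^2)/s_total^2)
sum(item variances) = 8.3
k/(k-1) = 6/5 = 1.2
1 - 8.3/37.0 = 1 - 0.224324 = 0.775676
alpha = 1.2 * 0.775676
= 0.9308


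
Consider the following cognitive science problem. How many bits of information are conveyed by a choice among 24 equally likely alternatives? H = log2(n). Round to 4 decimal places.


H = log2(n)
H = log2(24)
= 4.5850


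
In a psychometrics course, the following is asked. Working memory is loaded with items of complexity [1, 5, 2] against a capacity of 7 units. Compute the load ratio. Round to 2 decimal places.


Total complexity = 1 + 5 + 2 = 8
Load = total / capacity = 8 / 7
= 1.14


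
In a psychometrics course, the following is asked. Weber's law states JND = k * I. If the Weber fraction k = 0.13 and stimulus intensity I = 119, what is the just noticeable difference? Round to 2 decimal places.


JND = k * I
JND = 0.13 * 119
= 15.47


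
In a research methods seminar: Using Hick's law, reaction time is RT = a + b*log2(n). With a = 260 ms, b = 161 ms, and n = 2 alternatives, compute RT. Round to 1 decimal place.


RT = 260 + 161 * log2(2)
log2(2) = 1.0
RT = 260 + 161 * 1.0
= 260 + 161.0
= 421.0 ms


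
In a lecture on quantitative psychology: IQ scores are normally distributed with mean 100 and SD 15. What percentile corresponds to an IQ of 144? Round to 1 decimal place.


z = (IQ - mean) / SD
z = (144 - 100) / 15 = 2.9333
Percentile = Phi(2.9333) * 100
Phi(2.9333) = 0.998323
= 99.8


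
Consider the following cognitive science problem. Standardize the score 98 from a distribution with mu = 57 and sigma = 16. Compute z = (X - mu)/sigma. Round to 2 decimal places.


z = (X - mu) / sigma
= (98 - 57) / 16
= 41 / 16
= 2.56


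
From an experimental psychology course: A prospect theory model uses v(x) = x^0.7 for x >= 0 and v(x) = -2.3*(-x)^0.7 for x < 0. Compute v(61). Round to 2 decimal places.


Since x = 61 >= 0, use v(x) = x^0.7
61^0.7 = 17.7718
v(61) = 17.77


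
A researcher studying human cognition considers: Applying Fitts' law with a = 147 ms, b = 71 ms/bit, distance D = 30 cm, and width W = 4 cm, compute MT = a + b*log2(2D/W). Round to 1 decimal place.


MT = 147 + 71 * log2(2*30/4)
2D/W = 15.0
log2(15.0) = 3.9069
MT = 147 + 71 * 3.9069
= 424.4 ms


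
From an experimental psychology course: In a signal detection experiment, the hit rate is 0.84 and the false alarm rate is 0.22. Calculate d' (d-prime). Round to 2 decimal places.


d' = z(HR) - z(FAR)
z(0.84) = 0.9945
z(0.22) = -0.7722
d' = 0.9945 - -0.7722
= 1.77


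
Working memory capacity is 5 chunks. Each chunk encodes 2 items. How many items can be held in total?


Total items = chunks * items_per_chunk
= 5 * 2
= 10


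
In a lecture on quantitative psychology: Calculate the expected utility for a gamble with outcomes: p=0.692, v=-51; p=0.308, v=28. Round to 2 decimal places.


EU = sum(p_i * v_i)
0.692 * -51 = -35.292
0.308 * 28 = 8.624
EU = -35.292 + 8.624
= -26.67


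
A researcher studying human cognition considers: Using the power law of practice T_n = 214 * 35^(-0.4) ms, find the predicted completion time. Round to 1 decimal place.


T_n = 214 * 35^(-0.4)
35^(-0.4) = 0.241197
T_n = 214 * 0.241197
= 51.6 ms


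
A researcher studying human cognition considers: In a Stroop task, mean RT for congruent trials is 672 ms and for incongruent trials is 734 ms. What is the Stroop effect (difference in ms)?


Stroop effect = RT(incongruent) - RT(congruent)
= 734 - 672
= 62 ms


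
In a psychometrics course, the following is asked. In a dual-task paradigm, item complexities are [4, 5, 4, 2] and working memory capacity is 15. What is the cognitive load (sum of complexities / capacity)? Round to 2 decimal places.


Total complexity = 4 + 5 + 4 + 2 = 15
Load = total / capacity = 15 / 15
= 1.00


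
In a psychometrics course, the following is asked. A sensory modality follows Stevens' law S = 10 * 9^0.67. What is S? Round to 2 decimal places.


S = 10 * 9^0.67
9^0.67 = 4.3586
S = 10 * 4.3586
= 43.59


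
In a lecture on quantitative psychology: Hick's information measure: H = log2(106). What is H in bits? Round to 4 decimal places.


H = log2(n)
H = log2(106)
= 6.7279


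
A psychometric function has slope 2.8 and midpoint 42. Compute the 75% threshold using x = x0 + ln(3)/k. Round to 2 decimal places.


At P = 0.75: 0.75 = 1/(1 + e^(-k*(x-x0)))
Solving: e^(-k*(x-x0)) = 1/3
x = x0 + ln(3)/k
ln(3) = 1.0986
x = 42 + 1.0986/2.8
= 42 + 0.3924
= 42.39


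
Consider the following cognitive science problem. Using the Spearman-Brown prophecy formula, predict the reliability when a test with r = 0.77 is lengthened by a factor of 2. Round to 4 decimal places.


r_new = n*r / (1 + (n-1)*r)
Numerator = 2 * 0.77 = 1.54
Denominator = 1 + 1 * 0.77 = 1.77
r_new = 1.54 / 1.77
= 0.8701


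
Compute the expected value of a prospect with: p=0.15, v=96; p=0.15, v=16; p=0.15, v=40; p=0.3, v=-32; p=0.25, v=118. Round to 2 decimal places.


EU = sum(p_i * v_i)
0.15 * 96 = 14.4
0.15 * 16 = 2.4
0.15 * 40 = 6.0
0.3 * -32 = -9.6
0.25 * 118 = 29.5
EU = 14.4 + 2.4 + 6.0 + -9.6 + 29.5
= 42.70


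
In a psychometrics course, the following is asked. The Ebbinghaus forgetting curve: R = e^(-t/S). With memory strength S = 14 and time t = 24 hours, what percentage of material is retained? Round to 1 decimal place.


R = e^(-t/S)
-t/S = -24/14 = -1.714286
R = e^(-1.714286) = 0.180092
Percentage = 0.180092 * 100
= 18.0


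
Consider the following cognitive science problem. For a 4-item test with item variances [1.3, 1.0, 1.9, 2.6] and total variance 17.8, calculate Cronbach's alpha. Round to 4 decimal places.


alpha = (k/(k-1)) * (1 - sum(s_i^2)/s_total^2)
sum(item variances) = 6.8
k/(k-1) = 4/3 = 1.333333
1 - 6.8/17.8 = 1 - 0.382022 = 0.617978
alpha = 1.333333 * 0.617978
= 0.8240


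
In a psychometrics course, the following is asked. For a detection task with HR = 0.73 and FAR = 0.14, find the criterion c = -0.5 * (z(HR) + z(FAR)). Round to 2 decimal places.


c = -0.5 * (z(HR) + z(FAR))
z(0.73) = 0.6128
z(0.14) = -1.0803
c = -0.5 * (0.6128 + -1.0803)
= -0.5 * -0.4675
= 0.23


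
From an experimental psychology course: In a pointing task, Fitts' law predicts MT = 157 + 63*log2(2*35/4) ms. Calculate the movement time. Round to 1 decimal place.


MT = 157 + 63 * log2(2*35/4)
2D/W = 17.5
log2(17.5) = 4.1293
MT = 157 + 63 * 4.1293
= 417.1 ms


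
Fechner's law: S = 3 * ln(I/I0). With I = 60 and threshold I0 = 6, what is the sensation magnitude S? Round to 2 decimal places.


S = 3 * ln(60/6)
I/I0 = 10.0
ln(10.0) = 2.3026
S = 3 * 2.3026
= 6.91


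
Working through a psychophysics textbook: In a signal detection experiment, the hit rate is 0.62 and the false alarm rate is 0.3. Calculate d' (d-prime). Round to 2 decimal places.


d' = z(HR) - z(FAR)
z(0.62) = 0.3055
z(0.3) = -0.5244
d' = 0.3055 - -0.5244
= 0.83


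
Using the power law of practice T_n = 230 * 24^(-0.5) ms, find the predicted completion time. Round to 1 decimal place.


T_n = 230 * 24^(-0.5)
24^(-0.5) = 0.204124
T_n = 230 * 0.204124
= 46.9 ms


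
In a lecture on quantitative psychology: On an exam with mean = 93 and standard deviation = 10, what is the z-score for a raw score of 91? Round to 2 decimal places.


z = (X - mu) / sigma
= (91 - 93) / 10
= -2 / 10
= -0.20


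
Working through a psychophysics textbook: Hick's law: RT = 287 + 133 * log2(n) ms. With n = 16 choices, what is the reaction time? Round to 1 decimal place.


RT = 287 + 133 * log2(16)
log2(16) = 4.0
RT = 287 + 133 * 4.0
= 287 + 532.0
= 819.0 ms


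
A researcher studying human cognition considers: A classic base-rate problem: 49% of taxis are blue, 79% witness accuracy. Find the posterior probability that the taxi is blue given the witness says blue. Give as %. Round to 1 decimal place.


P(blue | says blue) = P(says blue | blue)*P(blue) / [P(says blue | blue)*P(blue) + P(says blue | not blue)*P(not blue)]
Numerator = 0.79 * 0.49 = 0.3871
False identification = 0.21 * 0.51 = 0.1071
P = 0.3871 / (0.3871 + 0.1071)
= 0.3871 / 0.4942
As percentage = 78.3


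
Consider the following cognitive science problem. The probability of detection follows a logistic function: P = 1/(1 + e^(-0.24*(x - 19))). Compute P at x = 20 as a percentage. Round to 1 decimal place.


P(x) = 1/(1 + e^(-0.24*(20 - 19)))
Exponent = -0.24 * 1 = -0.24
e^(-0.24) = 0.786628
P = 1/(1 + 0.786628) = 0.559714
Percentage = 56.0


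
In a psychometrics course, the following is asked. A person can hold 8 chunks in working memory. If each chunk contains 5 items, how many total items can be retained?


Total items = chunks * items_per_chunk
= 8 * 5
= 40


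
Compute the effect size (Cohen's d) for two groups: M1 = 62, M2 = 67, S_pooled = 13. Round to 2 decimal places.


Cohen's d = (M1 - M2) / S_pooled
= (62 - 67) / 13
= -5 / 13
= -0.38


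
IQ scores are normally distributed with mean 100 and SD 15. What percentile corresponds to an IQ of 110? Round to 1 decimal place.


z = (IQ - mean) / SD
z = (110 - 100) / 15 = 0.6667
Percentile = Phi(0.6667) * 100
Phi(0.6667) = 0.747518
= 74.8


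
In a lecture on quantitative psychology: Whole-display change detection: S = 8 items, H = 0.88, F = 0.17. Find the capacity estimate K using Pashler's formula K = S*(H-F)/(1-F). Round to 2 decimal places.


K = S * (H - F) / (1 - F)
H - F = 0.71
1 - F = 0.83
K = 8 * 0.71 / 0.83
= 6.84


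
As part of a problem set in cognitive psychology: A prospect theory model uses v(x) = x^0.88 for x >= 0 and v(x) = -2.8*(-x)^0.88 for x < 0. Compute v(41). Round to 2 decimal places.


Since x = 41 >= 0, use v(x) = x^0.88
41^0.88 = 26.2573
v(41) = 26.26


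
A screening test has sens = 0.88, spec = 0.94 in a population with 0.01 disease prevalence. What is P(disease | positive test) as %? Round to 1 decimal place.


PPV = (sens * prev) / (sens * prev + (1-spec) * (1-prev))
Numerator = 0.88 * 0.01 = 0.0088
P(positive and no disease) = (1 - spec) * (1 - prev) = (1 - 0.94) * (1 - 0.01) = 0.0594
Denominator = 0.0088 + 0.0594 = 0.0682
PPV = 0.0088 / 0.0682 = 0.129032
As percentage = 12.9


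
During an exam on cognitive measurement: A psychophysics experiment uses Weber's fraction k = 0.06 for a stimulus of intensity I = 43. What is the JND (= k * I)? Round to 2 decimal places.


JND = k * I
JND = 0.06 * 43
= 2.58


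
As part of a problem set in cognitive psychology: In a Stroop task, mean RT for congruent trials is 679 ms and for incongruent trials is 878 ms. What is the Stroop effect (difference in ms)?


Stroop effect = RT(incongruent) - RT(congruent)
= 878 - 679
= 199 ms


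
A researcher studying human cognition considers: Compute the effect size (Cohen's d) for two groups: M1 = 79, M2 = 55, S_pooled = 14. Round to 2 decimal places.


Cohen's d = (M1 - M2) / S_pooled
= (79 - 55) / 14
= 24 / 14
= 1.71


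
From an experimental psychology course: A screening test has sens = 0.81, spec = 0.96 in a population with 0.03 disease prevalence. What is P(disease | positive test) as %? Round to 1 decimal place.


PPV = (sens * prev) / (sens * prev + (1-spec) * (1-prev))
Numerator = 0.81 * 0.03 = 0.0243
P(positive and no disease) = (1 - spec) * (1 - prev) = (1 - 0.96) * (1 - 0.03) = 0.0388
Denominator = 0.0243 + 0.0388 = 0.0631
PPV = 0.0243 / 0.0631 = 0.385103
As percentage = 38.5


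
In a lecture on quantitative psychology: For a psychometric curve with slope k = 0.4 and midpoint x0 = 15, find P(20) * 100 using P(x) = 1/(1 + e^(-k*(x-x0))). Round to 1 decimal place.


P(x) = 1/(1 + e^(-0.4*(20 - 15)))
Exponent = -0.4 * 5 = -2.0
e^(-2.0) = 0.135335
P = 1/(1 + 0.135335) = 0.880797
Percentage = 88.1


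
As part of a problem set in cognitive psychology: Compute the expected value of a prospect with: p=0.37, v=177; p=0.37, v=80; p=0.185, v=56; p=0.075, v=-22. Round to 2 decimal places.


EU = sum(p_i * v_i)
0.37 * 177 = 65.49
0.37 * 80 = 29.6
0.185 * 56 = 10.36
0.075 * -22 = -1.65
EU = 65.49 + 29.6 + 10.36 + -1.65
= 103.80


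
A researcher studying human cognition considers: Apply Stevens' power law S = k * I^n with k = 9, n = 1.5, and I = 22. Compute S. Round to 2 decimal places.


S = 9 * 22^1.5
22^1.5 = 103.1891
S = 9 * 103.1891
= 928.70


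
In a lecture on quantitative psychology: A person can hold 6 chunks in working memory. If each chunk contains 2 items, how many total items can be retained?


Total items = chunks * items_per_chunk
= 6 * 2
= 12


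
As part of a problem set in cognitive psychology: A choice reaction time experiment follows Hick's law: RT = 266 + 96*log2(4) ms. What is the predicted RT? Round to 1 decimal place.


RT = 266 + 96 * log2(4)
log2(4) = 2.0
RT = 266 + 96 * 2.0
= 266 + 192.0
= 458.0 ms


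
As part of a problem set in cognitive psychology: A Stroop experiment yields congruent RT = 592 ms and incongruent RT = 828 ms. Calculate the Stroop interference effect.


Stroop effect = RT(incongruent) - RT(congruent)
= 828 - 592
= 236 ms


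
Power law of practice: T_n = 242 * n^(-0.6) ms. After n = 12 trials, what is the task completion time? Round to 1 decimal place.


T_n = 242 * 12^(-0.6)
12^(-0.6) = 0.22516
T_n = 242 * 0.22516
= 54.5 ms


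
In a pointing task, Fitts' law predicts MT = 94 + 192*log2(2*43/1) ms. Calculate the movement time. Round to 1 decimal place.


MT = 94 + 192 * log2(2*43/1)
2D/W = 86.0
log2(86.0) = 6.4263
MT = 94 + 192 * 6.4263
= 1327.8 ms


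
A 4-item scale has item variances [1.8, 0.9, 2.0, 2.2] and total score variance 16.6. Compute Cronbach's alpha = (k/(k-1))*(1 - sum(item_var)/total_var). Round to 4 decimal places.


alpha = (k/(k-1)) * (1 - sum(s_i^2)/s_total^2)
sum(item variances) = 6.9
k/(k-1) = 4/3 = 1.333333
1 - 6.9/16.6 = 1 - 0.415663 = 0.584337
alpha = 1.333333 * 0.584337
= 0.7791


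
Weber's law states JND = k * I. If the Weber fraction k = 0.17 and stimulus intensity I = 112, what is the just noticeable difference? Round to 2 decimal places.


JND = k * I
JND = 0.17 * 112
= 19.04


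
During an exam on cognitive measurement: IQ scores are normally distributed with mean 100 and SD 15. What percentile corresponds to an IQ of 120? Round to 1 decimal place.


z = (IQ - mean) / SD
z = (120 - 100) / 15 = 1.3333
Percentile = Phi(1.3333) * 100
Phi(1.3333) = 0.908783
= 90.9


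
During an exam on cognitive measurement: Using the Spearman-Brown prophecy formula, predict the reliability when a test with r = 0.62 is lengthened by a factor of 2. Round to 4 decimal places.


r_new = n*r / (1 + (n-1)*r)
Numerator = 2 * 0.62 = 1.24
Denominator = 1 + 1 * 0.62 = 1.62
r_new = 1.24 / 1.62
= 0.7654


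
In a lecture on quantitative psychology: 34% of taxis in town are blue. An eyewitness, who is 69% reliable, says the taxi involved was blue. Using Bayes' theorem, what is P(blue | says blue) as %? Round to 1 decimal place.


P(blue | says blue) = P(says blue | blue)*P(blue) / [P(says blue | blue)*P(blue) + P(says blue | not blue)*P(not blue)]
Numerator = 0.69 * 0.34 = 0.2346
False identification = 0.31 * 0.66 = 0.2046
P = 0.2346 / (0.2346 + 0.2046)
= 0.2346 / 0.4392
As percentage = 53.4


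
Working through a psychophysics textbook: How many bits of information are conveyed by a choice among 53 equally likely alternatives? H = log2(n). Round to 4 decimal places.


H = log2(n)
H = log2(53)
= 5.7279


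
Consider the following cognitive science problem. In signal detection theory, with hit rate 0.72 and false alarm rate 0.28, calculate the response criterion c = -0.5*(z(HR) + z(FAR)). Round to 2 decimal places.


c = -0.5 * (z(HR) + z(FAR))
z(0.72) = 0.5828
z(0.28) = -0.5828
c = -0.5 * (0.5828 + -0.5828)
= -0.5 * 0.0
= 0.00


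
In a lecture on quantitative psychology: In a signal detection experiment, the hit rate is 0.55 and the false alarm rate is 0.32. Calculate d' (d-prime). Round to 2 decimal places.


d' = z(HR) - z(FAR)
z(0.55) = 0.1257
z(0.32) = -0.4677
d' = 0.1257 - -0.4677
= 0.59


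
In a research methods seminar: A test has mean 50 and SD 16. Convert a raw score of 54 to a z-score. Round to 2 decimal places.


z = (X - mu) / sigma
= (54 - 50) / 16
= 4 / 16
= 0.25


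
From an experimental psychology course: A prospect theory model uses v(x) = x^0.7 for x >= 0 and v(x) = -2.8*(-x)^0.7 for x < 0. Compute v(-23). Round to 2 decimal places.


Since x = -23 < 0, use v(x) = -lambda*(-x)^alpha
(-x) = 23
23^0.7 = 8.9786
v(-23) = -2.8 * 8.9786
= -25.14


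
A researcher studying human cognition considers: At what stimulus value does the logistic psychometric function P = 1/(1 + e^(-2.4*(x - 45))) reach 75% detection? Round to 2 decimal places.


At P = 0.75: 0.75 = 1/(1 + e^(-k*(x-x0)))
Solving: e^(-k*(x-x0)) = 1/3
x = x0 + ln(3)/k
ln(3) = 1.0986
x = 45 + 1.0986/2.4
= 45 + 0.4578
= 45.46


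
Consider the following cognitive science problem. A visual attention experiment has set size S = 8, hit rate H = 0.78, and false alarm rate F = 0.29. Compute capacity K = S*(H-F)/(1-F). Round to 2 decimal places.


K = S * (H - F) / (1 - F)
H - F = 0.49
1 - F = 0.71
K = 8 * 0.49 / 0.71
= 5.52


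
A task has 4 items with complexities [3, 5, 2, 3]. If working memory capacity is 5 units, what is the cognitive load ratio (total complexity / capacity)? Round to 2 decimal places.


Total complexity = 3 + 5 + 2 + 3 = 13
Load = total / capacity = 13 / 5
= 2.60


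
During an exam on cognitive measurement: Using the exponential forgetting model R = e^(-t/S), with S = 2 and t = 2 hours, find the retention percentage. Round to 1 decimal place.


R = e^(-t/S)
-t/S = -2/2 = -1.0
R = e^(-1.0) = 0.367879
Percentage = 0.367879 * 100
= 36.8


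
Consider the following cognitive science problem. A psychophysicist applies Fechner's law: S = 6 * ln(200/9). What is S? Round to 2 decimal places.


S = 6 * ln(200/9)
I/I0 = 22.222222
ln(22.222222) = 3.1011
S = 6 * 3.1011
= 18.61


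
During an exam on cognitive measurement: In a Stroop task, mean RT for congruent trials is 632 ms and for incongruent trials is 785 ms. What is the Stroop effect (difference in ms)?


Stroop effect = RT(incongruent) - RT(congruent)
= 785 - 632
= 153 ms


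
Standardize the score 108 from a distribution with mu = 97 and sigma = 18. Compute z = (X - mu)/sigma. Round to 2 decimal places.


z = (X - mu) / sigma
= (108 - 97) / 18
= 11 / 18
= 0.61


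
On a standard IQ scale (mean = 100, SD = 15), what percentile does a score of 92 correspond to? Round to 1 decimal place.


z = (IQ - mean) / SD
z = (92 - 100) / 15 = -0.5333
Percentile = Phi(-0.5333) * 100
Phi(-0.5333) = 0.296913
= 29.7


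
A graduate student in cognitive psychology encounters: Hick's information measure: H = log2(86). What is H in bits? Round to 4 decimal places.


H = log2(n)
H = log2(86)
= 6.4263


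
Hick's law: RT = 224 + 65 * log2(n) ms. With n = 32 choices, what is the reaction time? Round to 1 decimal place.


RT = 224 + 65 * log2(32)
log2(32) = 5.0
RT = 224 + 65 * 5.0
= 224 + 325.0
= 549.0 ms


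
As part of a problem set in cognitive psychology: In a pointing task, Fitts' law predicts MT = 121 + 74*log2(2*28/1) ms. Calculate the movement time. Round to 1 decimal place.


MT = 121 + 74 * log2(2*28/1)
2D/W = 56.0
log2(56.0) = 5.8074
MT = 121 + 74 * 5.8074
= 550.7 ms


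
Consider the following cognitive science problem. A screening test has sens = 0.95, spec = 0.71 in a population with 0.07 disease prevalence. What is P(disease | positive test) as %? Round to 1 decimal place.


PPV = (sens * prev) / (sens * prev + (1-spec) * (1-prev))
Numerator = 0.95 * 0.07 = 0.0665
P(positive and no disease) = (1 - spec) * (1 - prev) = (1 - 0.71) * (1 - 0.07) = 0.2697
Denominator = 0.0665 + 0.2697 = 0.3362
PPV = 0.0665 / 0.3362 = 0.197799
As percentage = 19.8


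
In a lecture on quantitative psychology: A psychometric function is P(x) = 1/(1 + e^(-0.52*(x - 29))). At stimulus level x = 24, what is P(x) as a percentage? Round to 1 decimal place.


P(x) = 1/(1 + e^(-0.52*(24 - 29)))
Exponent = -0.52 * -5 = 2.6
e^(2.6) = 13.463738
P = 1/(1 + 13.463738) = 0.069138
Percentage = 6.9


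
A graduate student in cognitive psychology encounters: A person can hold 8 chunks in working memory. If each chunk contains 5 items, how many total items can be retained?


Total items = chunks * items_per_chunk
= 8 * 5
= 40


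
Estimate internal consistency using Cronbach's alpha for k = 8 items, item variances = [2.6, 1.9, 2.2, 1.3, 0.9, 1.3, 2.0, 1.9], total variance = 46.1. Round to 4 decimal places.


alpha = (k/(k-1)) * (1 - sum(s_i^2)/s_total^2)
sum(item variances) = 14.1
k/(k-1) = 8/7 = 1.142857
1 - 14.1/46.1 = 1 - 0.305857 = 0.694143
alpha = 1.142857 * 0.694143
= 0.7933


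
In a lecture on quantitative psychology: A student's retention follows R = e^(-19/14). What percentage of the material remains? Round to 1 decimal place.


R = e^(-t/S)
-t/S = -19/14 = -1.357143
R = e^(-1.357143) = 0.257395
Percentage = 0.257395 * 100
= 25.7


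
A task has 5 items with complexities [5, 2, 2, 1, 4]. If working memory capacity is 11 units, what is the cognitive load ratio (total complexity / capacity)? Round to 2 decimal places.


Total complexity = 5 + 2 + 2 + 1 + 4 = 14
Load = total / capacity = 14 / 11
= 1.27


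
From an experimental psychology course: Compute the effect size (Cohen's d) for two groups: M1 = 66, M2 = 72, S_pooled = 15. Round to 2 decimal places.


Cohen's d = (M1 - M2) / S_pooled
= (66 - 72) / 15
= -6 / 15
= -0.40


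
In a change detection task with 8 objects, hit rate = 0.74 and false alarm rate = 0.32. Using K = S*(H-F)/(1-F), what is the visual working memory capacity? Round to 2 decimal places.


K = S * (H - F) / (1 - F)
H - F = 0.42
1 - F = 0.68
K = 8 * 0.42 / 0.68
= 4.94


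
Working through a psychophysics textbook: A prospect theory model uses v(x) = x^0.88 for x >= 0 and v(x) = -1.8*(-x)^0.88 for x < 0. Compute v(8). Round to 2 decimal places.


Since x = 8 >= 0, use v(x) = x^0.88
8^0.88 = 6.2333
v(8) = 6.23


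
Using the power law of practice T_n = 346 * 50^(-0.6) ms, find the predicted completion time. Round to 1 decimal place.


T_n = 346 * 50^(-0.6)
50^(-0.6) = 0.095635
T_n = 346 * 0.095635
= 33.1 ms


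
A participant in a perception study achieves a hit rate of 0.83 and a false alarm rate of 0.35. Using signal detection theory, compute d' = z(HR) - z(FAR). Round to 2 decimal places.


d' = z(HR) - z(FAR)
z(0.83) = 0.9542
z(0.35) = -0.3853
d' = 0.9542 - -0.3853
= 1.34


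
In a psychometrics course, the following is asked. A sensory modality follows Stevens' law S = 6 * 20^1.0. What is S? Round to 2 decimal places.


S = 6 * 20^1.0
20^1.0 = 20.0
S = 6 * 20.0
= 120.00


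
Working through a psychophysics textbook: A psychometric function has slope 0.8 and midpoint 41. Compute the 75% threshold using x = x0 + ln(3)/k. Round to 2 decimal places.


At P = 0.75: 0.75 = 1/(1 + e^(-k*(x-x0)))
Solving: e^(-k*(x-x0)) = 1/3
x = x0 + ln(3)/k
ln(3) = 1.0986
x = 41 + 1.0986/0.8
= 41 + 1.3732
= 42.37


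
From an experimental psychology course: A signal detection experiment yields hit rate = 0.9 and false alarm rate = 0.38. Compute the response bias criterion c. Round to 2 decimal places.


c = -0.5 * (z(HR) + z(FAR))
z(0.9) = 1.2816
z(0.38) = -0.3055
c = -0.5 * (1.2816 + -0.3055)
= -0.5 * 0.9761
= -0.49


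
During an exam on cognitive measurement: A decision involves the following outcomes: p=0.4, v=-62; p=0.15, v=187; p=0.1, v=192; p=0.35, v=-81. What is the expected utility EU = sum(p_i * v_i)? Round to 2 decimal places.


EU = sum(p_i * v_i)
0.4 * -62 = -24.8
0.15 * 187 = 28.05
0.1 * 192 = 19.2
0.35 * -81 = -28.35
EU = -24.8 + 28.05 + 19.2 + -28.35
= -5.90


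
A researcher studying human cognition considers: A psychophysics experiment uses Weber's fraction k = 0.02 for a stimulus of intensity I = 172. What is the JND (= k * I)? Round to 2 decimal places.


JND = k * I
JND = 0.02 * 172
= 3.44


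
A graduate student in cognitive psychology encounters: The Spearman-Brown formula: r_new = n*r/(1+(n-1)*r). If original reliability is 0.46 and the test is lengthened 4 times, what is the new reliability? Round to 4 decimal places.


r_new = n*r / (1 + (n-1)*r)
Numerator = 4 * 0.46 = 1.84
Denominator = 1 + 3 * 0.46 = 2.38
r_new = 1.84 / 2.38
= 0.7731


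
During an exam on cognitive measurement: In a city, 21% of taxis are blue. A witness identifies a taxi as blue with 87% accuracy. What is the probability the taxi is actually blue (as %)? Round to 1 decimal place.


P(blue | says blue) = P(says blue | blue)*P(blue) / [P(says blue | blue)*P(blue) + P(says blue | not blue)*P(not blue)]
Numerator = 0.87 * 0.21 = 0.1827
False identification = 0.13 * 0.79 = 0.1027
P = 0.1827 / (0.1827 + 0.1027)
= 0.1827 / 0.2854
As percentage = 64.0


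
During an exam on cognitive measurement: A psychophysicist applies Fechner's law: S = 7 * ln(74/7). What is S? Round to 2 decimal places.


S = 7 * ln(74/7)
I/I0 = 10.571429
ln(10.571429) = 2.3582
S = 7 * 2.3582
= 16.51


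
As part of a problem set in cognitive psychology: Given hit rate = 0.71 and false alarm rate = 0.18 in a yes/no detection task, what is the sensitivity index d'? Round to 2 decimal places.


d' = z(HR) - z(FAR)
z(0.71) = 0.5534
z(0.18) = -0.9154
d' = 0.5534 - -0.9154
= 1.47


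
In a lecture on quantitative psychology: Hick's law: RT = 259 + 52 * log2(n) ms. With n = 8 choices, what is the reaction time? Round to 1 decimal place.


RT = 259 + 52 * log2(8)
log2(8) = 3.0
RT = 259 + 52 * 3.0
= 259 + 156.0
= 415.0 ms


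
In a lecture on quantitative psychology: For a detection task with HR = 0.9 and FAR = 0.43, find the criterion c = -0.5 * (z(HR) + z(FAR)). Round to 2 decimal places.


c = -0.5 * (z(HR) + z(FAR))
z(0.9) = 1.2816
z(0.43) = -0.1764
c = -0.5 * (1.2816 + -0.1764)
= -0.5 * 1.1052
= -0.55


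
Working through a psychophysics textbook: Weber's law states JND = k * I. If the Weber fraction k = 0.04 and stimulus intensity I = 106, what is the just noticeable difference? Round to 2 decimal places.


JND = k * I
JND = 0.04 * 106
= 4.24


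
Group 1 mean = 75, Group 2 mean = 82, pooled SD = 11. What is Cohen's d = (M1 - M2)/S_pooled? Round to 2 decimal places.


Cohen's d = (M1 - M2) / S_pooled
= (75 - 82) / 11
= -7 / 11
= -0.64


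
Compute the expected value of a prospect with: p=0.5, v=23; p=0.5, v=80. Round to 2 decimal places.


EU = sum(p_i * v_i)
0.5 * 23 = 11.5
0.5 * 80 = 40.0
EU = 11.5 + 40.0
= 51.50


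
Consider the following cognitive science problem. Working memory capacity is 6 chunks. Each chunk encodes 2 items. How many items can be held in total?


Total items = chunks * items_per_chunk
= 6 * 2
= 12


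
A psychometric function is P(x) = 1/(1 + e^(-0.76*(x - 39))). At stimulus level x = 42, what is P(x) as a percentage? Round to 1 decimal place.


P(x) = 1/(1 + e^(-0.76*(42 - 39)))
Exponent = -0.76 * 3 = -2.28
e^(-2.28) = 0.102284
P = 1/(1 + 0.102284) = 0.907207
Percentage = 90.7


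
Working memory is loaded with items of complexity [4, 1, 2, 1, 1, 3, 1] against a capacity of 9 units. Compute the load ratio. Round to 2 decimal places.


Total complexity = 4 + 1 + 2 + 1 + 1 + 3 + 1 = 13
Load = total / capacity = 13 / 9
= 1.44


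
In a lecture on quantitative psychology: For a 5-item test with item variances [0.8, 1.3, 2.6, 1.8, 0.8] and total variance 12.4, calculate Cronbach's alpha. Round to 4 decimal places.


alpha = (k/(k-1)) * (1 - sum(s_i^2)/s_total^2)
sum(item variances) = 7.3
k/(k-1) = 5/4 = 1.25
1 - 7.3/12.4 = 1 - 0.58871 = 0.41129
alpha = 1.25 * 0.41129
= 0.5141


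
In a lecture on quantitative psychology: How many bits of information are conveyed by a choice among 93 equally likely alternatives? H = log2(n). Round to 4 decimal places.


H = log2(n)
H = log2(93)
= 6.5392


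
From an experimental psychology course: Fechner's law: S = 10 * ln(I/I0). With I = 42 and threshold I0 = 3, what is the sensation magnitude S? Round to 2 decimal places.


S = 10 * ln(42/3)
I/I0 = 14.0
ln(14.0) = 2.6391
S = 10 * 2.6391
= 26.39


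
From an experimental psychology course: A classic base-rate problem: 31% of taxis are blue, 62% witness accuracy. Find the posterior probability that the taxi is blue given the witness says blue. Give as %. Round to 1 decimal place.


P(blue | says blue) = P(says blue | blue)*P(blue) / [P(says blue | blue)*P(blue) + P(says blue | not blue)*P(not blue)]
Numerator = 0.62 * 0.31 = 0.1922
False identification = 0.38 * 0.69 = 0.2622
P = 0.1922 / (0.1922 + 0.2622)
= 0.1922 / 0.4544
As percentage = 42.3


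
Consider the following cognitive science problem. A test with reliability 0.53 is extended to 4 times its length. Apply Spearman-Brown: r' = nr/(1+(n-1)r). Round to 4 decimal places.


r_new = n*r / (1 + (n-1)*r)
Numerator = 4 * 0.53 = 2.12
Denominator = 1 + 3 * 0.53 = 2.59
r_new = 2.12 / 2.59
= 0.8185
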